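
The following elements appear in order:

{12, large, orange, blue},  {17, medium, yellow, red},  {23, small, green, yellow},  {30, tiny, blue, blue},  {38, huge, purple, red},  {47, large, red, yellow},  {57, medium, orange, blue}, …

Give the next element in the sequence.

First part: 12, 17, 23, 30, 38, 47, 57 → 68 (differences are 5, 6, 7, … (increasing by 1 each time)).
Size: repeats large → medium → small → tiny → huge; large, medium, small, tiny, huge, large, medium → small.
First colour: repeats orange → yellow → green → blue → purple → red; orange, yellow, green, blue, purple, red, orange → yellow.
Second colour: repeats blue → red → yellow, so blue, red, yellow, blue, red, yellow, blue → red.
Combining the parts gives {68, small, yellow, red}.

{68, small, yellow, red}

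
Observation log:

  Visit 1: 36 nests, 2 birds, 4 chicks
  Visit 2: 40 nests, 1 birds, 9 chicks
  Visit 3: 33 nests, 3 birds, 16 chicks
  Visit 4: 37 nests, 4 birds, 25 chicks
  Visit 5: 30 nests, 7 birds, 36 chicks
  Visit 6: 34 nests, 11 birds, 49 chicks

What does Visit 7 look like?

27 nests, 18 birds, 64 chicks

Nests: alternating steps +4, −7, +4, −7, …, so 36, 40, 33, 37, 30, 34 → 27.
Birds goes 2, 1, 3, 4, 7, 11 → 18 (each term is the sum of the two before it).
Chicks goes 4, 9, 16, 25, 36, 49 → 64 (perfect squares: 2², 3², 4², …).
So the next line is 27 nests, 18 birds, 64 chicks.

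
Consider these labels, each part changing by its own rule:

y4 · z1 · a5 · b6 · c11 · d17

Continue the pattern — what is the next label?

e28

Letter: letters move forward 1 place in the alphabet, wrapping Z→A; y, z, a, b, c, d → e.
Second component: each term is the sum of the two before it; 4, 1, 5, 6, 11, 17 → 28.
So the next label is e28.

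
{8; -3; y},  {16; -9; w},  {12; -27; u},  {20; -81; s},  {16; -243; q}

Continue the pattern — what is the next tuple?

{24; -729; o}

For the first coordinate, alternating steps +8, −4, +8, −4, …: 8, 16, 12, 20, 16 → 24.
Second coordinate: ×3 each step; -3, -9, -27, -81, -243 → -729.
Letter: letters move back 2 places in the alphabet, so y, w, u, s, q → o.
Putting it together: {24; -729; o}.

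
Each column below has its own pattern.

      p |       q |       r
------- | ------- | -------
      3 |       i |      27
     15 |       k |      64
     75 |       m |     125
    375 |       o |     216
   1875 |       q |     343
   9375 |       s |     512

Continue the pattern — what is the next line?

Column p: 3, 15, 75, 375, 1875, 9375 → 46875 (×5 each step).
For the column q, letters move forward 2 places in the alphabet: i, k, m, o, q, s → u.
Column r: perfect cubes: 3³, 4³, 5³, …, so 27, 64, 125, 216, 343, 512 → 729.
Putting it together: 46875  u  729.

46875  u  729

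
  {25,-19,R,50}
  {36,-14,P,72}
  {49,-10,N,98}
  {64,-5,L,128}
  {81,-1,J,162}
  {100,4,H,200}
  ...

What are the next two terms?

{121,8,F,242}, {144,13,D,288}

First value: 25, 36, 49, 64, 81, 100 → 121 → 144 (perfect squares: 5², 6², 7², …).
Second value: alternating steps +5, +4, +5, +4, …; -19, -14, -10, -5, -1, 4 → 8 → 13.
Letter goes R, P, N, L, J, H → F → D (letters move back 2 places in the alphabet).
Fourth value: always 2 × the first value, so 50, 72, 98, 128, 162, 200 → 242 → 288.
So the next two terms are {121,8,F,242} and {144,13,D,288}.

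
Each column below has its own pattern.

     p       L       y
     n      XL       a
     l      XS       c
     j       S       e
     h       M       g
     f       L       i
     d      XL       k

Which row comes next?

b  XS  m

First letter: letters move back 2 places in the alphabet, so p, n, l, j, h, f, d → b.
Size goes L, XL, XS, S, M, L, XL → XS (repeats L → XL → XS → S → M).
Second letter: y, a, c, e, g, i, k → m (letters move forward 2 places in the alphabet, wrapping Z→A).
So the next row is b  XS  m.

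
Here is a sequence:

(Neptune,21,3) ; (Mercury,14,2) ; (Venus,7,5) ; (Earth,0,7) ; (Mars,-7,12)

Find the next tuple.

(Jupiter,-14,19)

Planet: runs through the planets Mercury→Neptune, so Neptune, Mercury, Venus, Earth, Mars → Jupiter.
Second part: −7 each step, so 21, 14, 7, 0, -7 → -14.
Third part goes 3, 2, 5, 7, 12 → 19 (each term is the sum of the two before it).
So the next tuple is (Jupiter,-14,19).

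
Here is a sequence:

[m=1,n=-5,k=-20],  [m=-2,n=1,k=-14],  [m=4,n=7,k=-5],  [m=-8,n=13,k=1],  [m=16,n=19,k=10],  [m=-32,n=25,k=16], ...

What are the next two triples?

M goes 1, -2, 4, -8, 16, -32 → 64 → -128 (×(-2) each step).
For the n, +6 each step: -5, 1, 7, 13, 19, 25 → 31 → 37.
K: alternating steps +6, +9, +6, +9, …; -20, -14, -5, 1, 10, 16 → 25 → 31.
Putting the parts together: [m=64,n=31,k=25] and then [m=-128,n=37,k=31].

[m=64,n=31,k=25], [m=-128,n=37,k=31]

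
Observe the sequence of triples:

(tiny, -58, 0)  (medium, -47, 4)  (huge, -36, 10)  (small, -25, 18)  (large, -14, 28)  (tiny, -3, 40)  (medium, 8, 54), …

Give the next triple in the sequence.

Size — repeats tiny → medium → huge → small → large: tiny, medium, huge, small, large, tiny, medium → huge.
Second part goes -58, -47, -36, -25, -14, -3, 8 → 19 (+11 each step).
Third part: 0, 4, 10, 18, 28, 40, 54 → 70 (differences are 4, 6, 8, … (increasing by 2 each time)).
So the next triple is (huge, 19, 70).

(huge, 19, 70)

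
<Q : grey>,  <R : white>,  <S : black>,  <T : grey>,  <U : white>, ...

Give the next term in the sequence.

Letter goes Q, R, S, T, U → V (letters move forward 1 place in the alphabet).
For the shade, repeats grey → white → black: grey, white, black, grey, white → black.
Combining the parts gives <V : black>.

<V : black>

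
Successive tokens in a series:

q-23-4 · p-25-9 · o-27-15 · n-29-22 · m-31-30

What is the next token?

For the letter, letters move back 1 place in the alphabet: q, p, o, n, m → l.
Second component — +2 each step: 23, 25, 27, 29, 31 → 33.
Third component — differences are 5, 6, 7, … (increasing by 1 each time): 4, 9, 15, 22, 30 → 39.
Combining the parts gives l-33-39.

l-33-39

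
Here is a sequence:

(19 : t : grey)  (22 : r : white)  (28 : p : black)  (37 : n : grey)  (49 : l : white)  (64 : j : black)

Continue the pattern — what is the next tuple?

(82 : h : grey)

First slot: differences are 3, 6, 9, … (increasing by 3 each time); 19, 22, 28, 37, 49, 64 → 82.
For the letter, letters move back 2 places in the alphabet: t, r, p, n, l, j → h.
Shade: grey, white, black, grey, white, black → grey (repeats grey → white → black).
So the next tuple is (82 : h : grey).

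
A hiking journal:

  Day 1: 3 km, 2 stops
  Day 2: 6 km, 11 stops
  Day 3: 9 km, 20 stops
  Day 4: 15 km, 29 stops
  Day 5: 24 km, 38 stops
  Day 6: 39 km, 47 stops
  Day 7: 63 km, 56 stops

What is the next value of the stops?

Stops: +9 each step, so 2, 11, 20, 29, 38, 47, 56 → 65.

65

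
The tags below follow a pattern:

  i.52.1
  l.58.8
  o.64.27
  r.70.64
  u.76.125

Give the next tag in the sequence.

Letter goes i, l, o, r, u → x (letters move forward 3 places in the alphabet).
Second component: +6 each step, so 52, 58, 64, 70, 76 → 82.
Third component: perfect cubes: 1³, 2³, 3³, …; 1, 8, 27, 64, 125 → 216.
Combining the parts gives x.82.216.

x.82.216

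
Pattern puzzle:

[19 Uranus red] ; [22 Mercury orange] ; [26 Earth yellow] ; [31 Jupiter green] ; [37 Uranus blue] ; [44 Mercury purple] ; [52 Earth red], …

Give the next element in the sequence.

[61 Jupiter orange]

For the first value, differences are 3, 4, 5, … (increasing by 1 each time): 19, 22, 26, 31, 37, 44, 52 → 61.
Planet: Uranus, Mercury, Earth, Jupiter, Uranus, Mercury, Earth → Jupiter (repeats Uranus → Mercury → Earth → Jupiter).
Colour goes red, orange, yellow, green, blue, purple, red → orange (repeats red → orange → yellow → green → blue → purple).
Putting it together: [61 Jupiter orange].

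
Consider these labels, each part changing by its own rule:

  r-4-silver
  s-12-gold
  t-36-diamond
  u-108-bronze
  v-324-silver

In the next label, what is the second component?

972

Second component: ×3 each step, so 4, 12, 36, 108, 324 → 972.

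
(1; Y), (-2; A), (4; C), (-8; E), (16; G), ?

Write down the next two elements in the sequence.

(-32; I), (64; K)

For the first part, ×(-2) each step: 1, -2, 4, -8, 16 → -32 → 64.
Letter: Y, A, C, E, G → I → K (letters move forward 2 places in the alphabet, wrapping Z→A).
So the next two elements are (-32; I) and (64; K).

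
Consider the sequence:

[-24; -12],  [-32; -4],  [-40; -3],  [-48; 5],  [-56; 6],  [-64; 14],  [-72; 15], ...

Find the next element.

[-80; 23]

First entry: −8 each step, so -24, -32, -40, -48, -56, -64, -72 → -80.
Second entry: alternating steps +8, +1, +8, +1, …; -12, -4, -3, 5, 6, 14, 15 → 23.
Combining the parts gives [-80; 23].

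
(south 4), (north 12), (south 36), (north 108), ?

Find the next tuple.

Direction — alternates south ↔ north: south, north, south, north → south.
Second coordinate goes 4, 12, 36, 108 → 324 (×3 each step).
Putting it together: (south 324).

(south 324)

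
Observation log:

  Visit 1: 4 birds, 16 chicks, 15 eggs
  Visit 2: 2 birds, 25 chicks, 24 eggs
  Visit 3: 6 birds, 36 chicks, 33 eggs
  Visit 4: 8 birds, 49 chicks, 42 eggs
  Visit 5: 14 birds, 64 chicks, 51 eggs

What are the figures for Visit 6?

Birds — each term is the sum of the two before it: 4, 2, 6, 8, 14 → 22.
For the chicks, perfect squares: 4², 5², 6², …: 16, 25, 36, 49, 64 → 81.
Eggs: 15, 24, 33, 42, 51 → 60 (+9 each step).
So the next record is 22 birds, 81 chicks, 60 eggs.

22 birds, 81 chicks, 60 eggs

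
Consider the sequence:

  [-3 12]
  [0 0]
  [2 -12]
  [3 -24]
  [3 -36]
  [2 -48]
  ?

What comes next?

First entry: differences are 3, 2, 1, … (decreasing by 1 each time), so -3, 0, 2, 3, 3, 2 → 0.
Second entry: 12, 0, -12, -24, -36, -48 → -60 (−12 each step).
Putting it together: [0 -60].

[0 -60]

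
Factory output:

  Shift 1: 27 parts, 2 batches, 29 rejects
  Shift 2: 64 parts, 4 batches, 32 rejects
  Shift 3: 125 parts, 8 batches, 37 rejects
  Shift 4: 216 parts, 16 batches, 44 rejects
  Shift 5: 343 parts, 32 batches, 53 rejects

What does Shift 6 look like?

512 parts, 64 batches, 64 rejects

Parts — perfect cubes: 3³, 4³, 5³, …: 27, 64, 125, 216, 343 → 512.
Batches — ×2 each step: 2, 4, 8, 16, 32 → 64.
For the rejects, differences are 3, 5, 7, … (increasing by 2 each time): 29, 32, 37, 44, 53 → 64.
So the next line is 512 parts, 64 batches, 64 rejects.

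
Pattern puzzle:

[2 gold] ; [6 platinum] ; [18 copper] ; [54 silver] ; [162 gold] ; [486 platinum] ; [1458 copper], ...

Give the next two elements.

First component goes 2, 6, 18, 54, 162, 486, 1458 → 4374 → 13122 (×3 each step).
Metal: repeats gold → platinum → copper → silver; gold, platinum, copper, silver, gold, platinum, copper → silver → gold.
So the next two elements are [4374 silver] and [13122 gold].

[4374 silver], [13122 gold]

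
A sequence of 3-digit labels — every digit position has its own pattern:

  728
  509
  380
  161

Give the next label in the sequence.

942

First digit — −2 each step, mod 10: 7, 5, 3, 1 → 9.
Second digit: −2 each step, mod 10; 2, 0, 8, 6 → 4.
Third digit: +1 each step, mod 10; 8, 9, 0, 1 → 2.
So the next label is 942.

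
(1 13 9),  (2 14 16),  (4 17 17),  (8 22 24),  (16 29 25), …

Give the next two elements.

First coordinate: 1, 2, 4, 8, 16 → 32 → 64 (×2 each step).
Second coordinate goes 13, 14, 17, 22, 29 → 38 → 49 (differences are 1, 3, 5, … (increasing by 2 each time)).
Third coordinate goes 9, 16, 17, 24, 25 → 32 → 33 (alternating steps +7, +1, +7, +1, …).
Putting the parts together: (32 38 32) and then (64 49 33).

(32 38 32), (64 49 33)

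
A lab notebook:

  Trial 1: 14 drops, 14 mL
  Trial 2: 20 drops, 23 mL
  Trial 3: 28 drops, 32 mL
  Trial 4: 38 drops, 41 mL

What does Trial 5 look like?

50 drops, 50 mL

Drops: differences are 6, 8, 10, … (increasing by 2 each time), so 14, 20, 28, 38 → 50.
ML: 14, 23, 32, 41 → 50 (+9 each step).
Combining the parts gives 50 drops, 50 mL.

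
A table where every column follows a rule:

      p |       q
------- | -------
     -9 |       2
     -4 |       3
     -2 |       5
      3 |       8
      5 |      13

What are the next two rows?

10  21; 12  34

Column p: alternating steps +5, +2, +5, +2, …, so -9, -4, -2, 3, 5 → 10 → 12.
Column q: 2, 3, 5, 8, 13 → 21 → 34 (each term is the sum of the two before it).
So the next two rows are 10  21 and 12  34.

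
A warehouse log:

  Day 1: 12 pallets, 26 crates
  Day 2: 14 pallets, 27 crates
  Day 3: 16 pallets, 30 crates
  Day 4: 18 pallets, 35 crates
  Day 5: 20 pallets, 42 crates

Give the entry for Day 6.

22 pallets, 51 crates

Pallets: 12, 14, 16, 18, 20 → 22 (+2 each step).
Crates goes 26, 27, 30, 35, 42 → 51 (differences are 1, 3, 5, … (increasing by 2 each time)).
So the next row is 22 pallets, 51 crates.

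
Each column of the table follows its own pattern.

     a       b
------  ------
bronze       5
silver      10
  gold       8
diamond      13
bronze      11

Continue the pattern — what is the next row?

silver  16

Column a goes bronze, silver, gold, diamond, bronze → silver (repeats bronze → silver → gold → diamond).
Column b: 5, 10, 8, 13, 11 → 16 (alternating steps +5, −2, +5, −2, …).
Combining the parts gives silver  16.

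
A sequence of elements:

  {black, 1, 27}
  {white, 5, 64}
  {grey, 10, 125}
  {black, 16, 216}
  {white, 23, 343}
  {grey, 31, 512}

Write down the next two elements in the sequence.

{black, 40, 729}, {white, 50, 1000}

Shade — repeats black → white → grey: black, white, grey, black, white, grey → black → white.
Second component goes 1, 5, 10, 16, 23, 31 → 40 → 50 (differences are 4, 5, 6, … (increasing by 1 each time)).
For the third component, perfect cubes: 3³, 4³, 5³, …: 27, 64, 125, 216, 343, 512 → 729 → 1000.
Putting the parts together: {black, 40, 729} and then {white, 50, 1000}.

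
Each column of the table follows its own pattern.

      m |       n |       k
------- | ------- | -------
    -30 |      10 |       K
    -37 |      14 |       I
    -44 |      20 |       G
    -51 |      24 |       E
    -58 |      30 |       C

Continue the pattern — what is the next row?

For the column m, −7 each step: -30, -37, -44, -51, -58 → -65.
Column n goes 10, 14, 20, 24, 30 → 34 (alternating steps +4, +6, +4, +6, …).
Column k: K, I, G, E, C → A (letters move back 2 places in the alphabet).
Combining the parts gives -65  34  A.

-65  34  A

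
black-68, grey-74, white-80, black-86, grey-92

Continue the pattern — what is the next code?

white-98

Shade goes black, grey, white, black, grey → white (repeats black → grey → white).
Second component: +6 each step, so 68, 74, 80, 86, 92 → 98.
Combining the parts gives white-98.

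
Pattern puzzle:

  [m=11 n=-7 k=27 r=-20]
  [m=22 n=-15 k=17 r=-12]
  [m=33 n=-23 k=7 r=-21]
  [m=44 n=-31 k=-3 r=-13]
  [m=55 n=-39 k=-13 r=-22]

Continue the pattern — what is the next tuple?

[m=66 n=-47 k=-23 r=-14]

M: 11, 22, 33, 44, 55 → 66 (+11 each step).
For the n, −8 each step: -7, -15, -23, -31, -39 → -47.
K goes 27, 17, 7, -3, -13 → -23 (−10 each step).
R goes -20, -12, -21, -13, -22 → -14 (alternating steps +8, −9, +8, −9, …).
Putting it together: [m=66 n=-47 k=-23 r=-14].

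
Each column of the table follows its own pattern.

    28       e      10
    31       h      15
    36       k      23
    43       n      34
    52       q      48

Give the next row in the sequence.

First component — differences are 3, 5, 7, … (increasing by 2 each time): 28, 31, 36, 43, 52 → 63.
Letter: letters move forward 3 places in the alphabet, so e, h, k, n, q → t.
Third component: differences are 5, 8, 11, … (increasing by 3 each time), so 10, 15, 23, 34, 48 → 65.
Putting it together: 63  t  65.

63  t  65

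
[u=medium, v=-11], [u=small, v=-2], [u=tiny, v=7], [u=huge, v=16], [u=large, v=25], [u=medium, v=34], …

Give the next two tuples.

U: repeats medium → small → tiny → huge → large; medium, small, tiny, huge, large, medium → small → tiny.
V — +9 each step: -11, -2, 7, 16, 25, 34 → 43 → 52.
So the next two tuples are [u=small, v=43] and [u=tiny, v=52].

[u=small, v=43], [u=tiny, v=52]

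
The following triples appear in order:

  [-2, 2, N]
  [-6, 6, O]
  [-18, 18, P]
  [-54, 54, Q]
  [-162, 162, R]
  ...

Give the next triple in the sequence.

First coordinate: ×3 each step; -2, -6, -18, -54, -162 → -486.
Second coordinate goes 2, 6, 18, 54, 162 → 486 (×3 each step).
Letter goes N, O, P, Q, R → S (letters move forward 1 place in the alphabet).
So the next triple is [-486, 486, S].

[-486, 486, S]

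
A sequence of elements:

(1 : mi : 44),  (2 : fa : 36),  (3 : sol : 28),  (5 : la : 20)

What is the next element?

First coordinate: each term is the sum of the two before it, so 1, 2, 3, 5 → 8.
For the note, runs through the solfège scale do→ti: mi, fa, sol, la → ti.
Third coordinate — −8 each step: 44, 36, 28, 20 → 12.
Putting it together: (8 : ti : 12).

(8 : ti : 12)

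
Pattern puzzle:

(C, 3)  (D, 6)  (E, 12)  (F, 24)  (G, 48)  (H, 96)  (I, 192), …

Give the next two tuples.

Letter: C, D, E, F, G, H, I → J → K (letters move forward 1 place in the alphabet).
Second coordinate: ×2 each step; 3, 6, 12, 24, 48, 96, 192 → 384 → 768.
So the next two tuples are (J, 384) and (K, 768).

(J, 384), (K, 768)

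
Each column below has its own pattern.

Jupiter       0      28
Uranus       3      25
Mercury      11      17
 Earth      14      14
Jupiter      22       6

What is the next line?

Planet: Jupiter, Uranus, Mercury, Earth, Jupiter → Uranus (repeats Jupiter → Uranus → Mercury → Earth).
Second component: alternating steps +3, +8, +3, +8, …; 0, 3, 11, 14, 22 → 25.
Third component: together with the second component always sums to 28; 28, 25, 17, 14, 6 → 3.
Combining the parts gives Uranus  25  3.

Uranus  25  3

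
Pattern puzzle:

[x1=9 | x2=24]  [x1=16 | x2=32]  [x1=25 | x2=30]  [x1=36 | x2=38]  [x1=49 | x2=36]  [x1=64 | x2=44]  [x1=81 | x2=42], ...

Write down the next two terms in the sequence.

X1: perfect squares: 3², 4², 5², …, so 9, 16, 25, 36, 49, 64, 81 → 100 → 121.
X2: alternating steps +8, −2, +8, −2, …; 24, 32, 30, 38, 36, 44, 42 → 50 → 48.
So the next two terms are [x1=100 | x2=50] and [x1=121 | x2=48].

[x1=100 | x2=50], [x1=121 | x2=48]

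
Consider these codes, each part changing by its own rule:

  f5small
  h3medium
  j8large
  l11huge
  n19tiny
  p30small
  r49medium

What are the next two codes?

Letter: letters move forward 2 places in the alphabet, so f, h, j, l, n, p, r → t → v.
Second component: each term is the sum of the two before it, so 5, 3, 8, 11, 19, 30, 49 → 79 → 128.
Size goes small, medium, large, huge, tiny, small, medium → large → huge (repeats small → medium → large → huge → tiny).
Putting the parts together: t79large and then v128huge.

t79large, v128huge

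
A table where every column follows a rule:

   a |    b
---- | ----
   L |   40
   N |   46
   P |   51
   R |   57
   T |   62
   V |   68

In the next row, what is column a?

X

Column a goes L, N, P, R, T, V → X (letters move forward 2 places in the alphabet).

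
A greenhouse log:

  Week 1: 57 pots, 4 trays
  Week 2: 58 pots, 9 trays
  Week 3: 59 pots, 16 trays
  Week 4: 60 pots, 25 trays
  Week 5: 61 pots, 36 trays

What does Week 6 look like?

62 pots, 49 trays

For the pots, +1 each step: 57, 58, 59, 60, 61 → 62.
Trays — perfect squares: 2², 3², 4², …: 4, 9, 16, 25, 36 → 49.
Combining the parts gives 62 pots, 49 trays.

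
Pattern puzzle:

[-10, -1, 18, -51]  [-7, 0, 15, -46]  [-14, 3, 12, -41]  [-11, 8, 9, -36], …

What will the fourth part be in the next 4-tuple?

-31

First part: alternating steps +3, −7, +3, −7, …; -10, -7, -14, -11 → -18.
Second part — differences are 1, 3, 5, … (increasing by 2 each time): -1, 0, 3, 8 → 15.
For the third part, −3 each step: 18, 15, 12, 9 → 6.
For the fourth part, +5 each step: -51, -46, -41, -36 → -31.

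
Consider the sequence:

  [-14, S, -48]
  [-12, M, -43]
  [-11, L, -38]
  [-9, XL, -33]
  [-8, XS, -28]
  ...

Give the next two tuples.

First value: alternating steps +2, +1, +2, +1, …; -14, -12, -11, -9, -8 → -6 → -5.
For the size, runs through clothing sizes XS→XL: S, M, L, XL, XS → S → M.
Third value goes -48, -43, -38, -33, -28 → -23 → -18 (+5 each step).
Putting the parts together: [-6, S, -23] and then [-5, M, -18].

[-6, S, -23], [-5, M, -18]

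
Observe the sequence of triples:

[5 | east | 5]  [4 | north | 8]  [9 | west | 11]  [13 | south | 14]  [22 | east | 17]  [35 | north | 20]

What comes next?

[57 | west | 23]

First coordinate — each term is the sum of the two before it: 5, 4, 9, 13, 22, 35 → 57.
Direction goes east, north, west, south, east, north → west (repeats east → north → west → south).
Third coordinate: +3 each step, so 5, 8, 11, 14, 17, 20 → 23.
Putting it together: [57 | west | 23].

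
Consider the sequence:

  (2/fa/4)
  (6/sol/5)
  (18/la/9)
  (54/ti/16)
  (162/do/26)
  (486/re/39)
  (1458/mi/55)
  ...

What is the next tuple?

(4374/fa/74)

First value: ×3 each step; 2, 6, 18, 54, 162, 486, 1458 → 4374.
Note: fa, sol, la, ti, do, re, mi → fa (runs through the solfège scale do→ti).
Third value: 4, 5, 9, 16, 26, 39, 55 → 74 (differences are 1, 4, 7, … (increasing by 3 each time)).
Combining the parts gives (4374/fa/74).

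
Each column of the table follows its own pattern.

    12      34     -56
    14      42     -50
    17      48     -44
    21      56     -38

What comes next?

26  62  -32

First component: differences are 2, 3, 4, … (increasing by 1 each time), so 12, 14, 17, 21 → 26.
Second component — alternating steps +8, +6, +8, +6, …: 34, 42, 48, 56 → 62.
Third component: -56, -50, -44, -38 → -32 (+6 each step).
Putting it together: 26  62  -32.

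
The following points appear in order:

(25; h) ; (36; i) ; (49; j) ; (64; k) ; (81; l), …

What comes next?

(100; m)

First entry — perfect squares: 5², 6², 7², …: 25, 36, 49, 64, 81 → 100.
Letter: letters move forward 1 place in the alphabet, so h, i, j, k, l → m.
Putting it together: (100; m).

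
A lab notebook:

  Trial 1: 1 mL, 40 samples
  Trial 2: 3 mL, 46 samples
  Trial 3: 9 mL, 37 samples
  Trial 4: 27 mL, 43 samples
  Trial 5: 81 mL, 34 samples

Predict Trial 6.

ML goes 1, 3, 9, 27, 81 → 243 (×3 each step).
Samples: 40, 46, 37, 43, 34 → 40 (alternating steps +6, −9, +6, −9, …).
Putting it together: 243 mL, 40 samples.

243 mL, 40 samples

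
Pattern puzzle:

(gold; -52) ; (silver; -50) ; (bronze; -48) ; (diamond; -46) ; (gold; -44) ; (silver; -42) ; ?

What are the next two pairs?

(bronze; -40), (diamond; -38)

Rank goes gold, silver, bronze, diamond, gold, silver → bronze → diamond (repeats gold → silver → bronze → diamond).
Second part — +2 each step: -52, -50, -48, -46, -44, -42 → -40 → -38.
Putting the parts together: (bronze; -40) and then (diamond; -38).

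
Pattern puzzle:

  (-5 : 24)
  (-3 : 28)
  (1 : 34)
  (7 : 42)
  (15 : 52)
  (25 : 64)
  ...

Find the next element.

(37 : 78)

First component goes -5, -3, 1, 7, 15, 25 → 37 (differences are 2, 4, 6, … (increasing by 2 each time)).
Second component — differences are 4, 6, 8, … (increasing by 2 each time): 24, 28, 34, 42, 52, 64 → 78.
Putting it together: (37 : 78).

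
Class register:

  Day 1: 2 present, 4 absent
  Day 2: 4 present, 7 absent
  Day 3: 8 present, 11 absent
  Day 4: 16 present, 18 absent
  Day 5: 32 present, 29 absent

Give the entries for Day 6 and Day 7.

Present: ×2 each step, so 2, 4, 8, 16, 32 → 64 → 128.
For the absent, each term is the sum of the two before it: 4, 7, 11, 18, 29 → 47 → 76.
So the next two lines are 64 present, 47 absent and 128 present, 76 absent.

64 present, 47 absent; 128 present, 76 absent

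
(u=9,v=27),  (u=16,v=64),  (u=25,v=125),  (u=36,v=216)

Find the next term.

(u=49,v=343)

U — perfect squares: 3², 4², 5², …: 9, 16, 25, 36 → 49.
V: perfect cubes: 3³, 4³, 5³, …; 27, 64, 125, 216 → 343.
Putting it together: (u=49,v=343).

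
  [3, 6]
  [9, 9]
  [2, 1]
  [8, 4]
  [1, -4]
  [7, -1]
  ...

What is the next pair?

First entry — alternating steps +6, −7, +6, −7, …: 3, 9, 2, 8, 1, 7 → 0.
Second entry goes 6, 9, 1, 4, -4, -1 → -9 (alternating steps +3, −8, +3, −8, …).
Combining the parts gives [0, -9].

[0, -9]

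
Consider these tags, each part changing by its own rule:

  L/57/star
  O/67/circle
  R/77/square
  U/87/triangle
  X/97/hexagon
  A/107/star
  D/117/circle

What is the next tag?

G/127/square

Letter goes L, O, R, U, X, A, D → G (letters move forward 3 places in the alphabet, wrapping Z→A).
Second component: +10 each step, so 57, 67, 77, 87, 97, 107, 117 → 127.
Shape: repeats star → circle → square → triangle → hexagon, so star, circle, square, triangle, hexagon, star, circle → square.
Combining the parts gives G/127/square.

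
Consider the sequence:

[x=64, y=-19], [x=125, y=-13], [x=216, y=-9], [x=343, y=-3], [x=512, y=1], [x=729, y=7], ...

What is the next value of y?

11

Y: alternating steps +6, +4, +6, +4, …; -19, -13, -9, -3, 1, 7 → 11.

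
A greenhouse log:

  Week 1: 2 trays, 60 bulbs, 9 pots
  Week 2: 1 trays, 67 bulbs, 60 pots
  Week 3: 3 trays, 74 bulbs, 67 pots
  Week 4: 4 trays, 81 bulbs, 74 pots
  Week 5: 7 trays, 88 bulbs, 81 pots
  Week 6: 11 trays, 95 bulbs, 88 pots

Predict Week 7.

Trays — each term is the sum of the two before it: 2, 1, 3, 4, 7, 11 → 18.
Bulbs: +7 each step, so 60, 67, 74, 81, 88, 95 → 102.
For the pots, always the previous value of the bulbs: 9, 60, 67, 74, 81, 88 → 95.
So the next line is 18 trays, 102 bulbs, 95 pots.

18 trays, 102 bulbs, 95 pots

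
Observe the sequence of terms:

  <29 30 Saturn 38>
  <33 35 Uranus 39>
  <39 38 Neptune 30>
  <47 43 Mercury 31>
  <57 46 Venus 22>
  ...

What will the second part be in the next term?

51

Second part goes 30, 35, 38, 43, 46 → 51 (alternating steps +5, +3, +5, +3, …).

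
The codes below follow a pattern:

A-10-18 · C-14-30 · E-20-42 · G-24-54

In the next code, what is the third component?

66

Third component: +12 each step; 18, 30, 42, 54 → 66.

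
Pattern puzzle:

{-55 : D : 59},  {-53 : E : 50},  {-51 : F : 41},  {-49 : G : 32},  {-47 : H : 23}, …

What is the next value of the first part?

For the first part, +2 each step: -55, -53, -51, -49, -47 → -45.
Letter: letters move forward 1 place in the alphabet; D, E, F, G, H → I.
For the third part, −9 each step: 59, 50, 41, 32, 23 → 14.

-45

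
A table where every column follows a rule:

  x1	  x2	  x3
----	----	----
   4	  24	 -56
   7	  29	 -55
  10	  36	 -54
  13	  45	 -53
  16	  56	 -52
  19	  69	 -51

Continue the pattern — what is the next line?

Column x1: +3 each step; 4, 7, 10, 13, 16, 19 → 22.
Column x2: differences are 5, 7, 9, … (increasing by 2 each time); 24, 29, 36, 45, 56, 69 → 84.
Column x3: +1 each step; -56, -55, -54, -53, -52, -51 → -50.
Putting it together: 22  84  -50.

22  84  -50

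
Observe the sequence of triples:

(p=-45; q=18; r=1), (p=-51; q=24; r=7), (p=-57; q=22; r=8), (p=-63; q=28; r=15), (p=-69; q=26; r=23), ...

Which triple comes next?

(p=-75; q=32; r=38)

P: −6 each step; -45, -51, -57, -63, -69 → -75.
Q goes 18, 24, 22, 28, 26 → 32 (alternating steps +6, −2, +6, −2, …).
For the r, each term is the sum of the two before it: 1, 7, 8, 15, 23 → 38.
So the next triple is (p=-75; q=32; r=38).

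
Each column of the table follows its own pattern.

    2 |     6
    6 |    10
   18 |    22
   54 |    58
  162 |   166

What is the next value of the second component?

For the first component, ×3 each step: 2, 6, 18, 54, 162 → 486.
Second component: always 4 more than the first component; 6, 10, 22, 58, 166 → 490.

490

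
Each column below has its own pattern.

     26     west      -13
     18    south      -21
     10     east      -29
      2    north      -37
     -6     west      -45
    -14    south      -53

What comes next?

First component: 26, 18, 10, 2, -6, -14 → -22 (−8 each step).
Direction: west, south, east, north, west, south → east (repeats west → south → east → north).
For the third component, −8 each step: -13, -21, -29, -37, -45, -53 → -61.
Combining the parts gives -22  east  -61.

-22  east  -61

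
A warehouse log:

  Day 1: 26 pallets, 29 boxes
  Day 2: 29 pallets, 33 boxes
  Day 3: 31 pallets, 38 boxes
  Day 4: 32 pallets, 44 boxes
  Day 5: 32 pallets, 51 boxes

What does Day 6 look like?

Pallets: differences are 3, 2, 1, … (decreasing by 1 each time), so 26, 29, 31, 32, 32 → 31.
Boxes — differences are 4, 5, 6, … (increasing by 1 each time): 29, 33, 38, 44, 51 → 59.
Putting it together: 31 pallets, 59 boxes.

31 pallets, 59 boxes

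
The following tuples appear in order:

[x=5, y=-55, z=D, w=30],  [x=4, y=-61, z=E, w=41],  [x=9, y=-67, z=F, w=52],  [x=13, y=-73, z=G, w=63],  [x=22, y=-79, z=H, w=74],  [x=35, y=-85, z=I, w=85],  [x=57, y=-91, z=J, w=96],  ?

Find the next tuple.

X — each term is the sum of the two before it: 5, 4, 9, 13, 22, 35, 57 → 92.
Y: −6 each step, so -55, -61, -67, -73, -79, -85, -91 → -97.
Z: D, E, F, G, H, I, J → K (letters move forward 1 place in the alphabet).
W: 30, 41, 52, 63, 74, 85, 96 → 107 (+11 each step).
Combining the parts gives [x=92, y=-97, z=K, w=107].

[x=92, y=-97, z=K, w=107]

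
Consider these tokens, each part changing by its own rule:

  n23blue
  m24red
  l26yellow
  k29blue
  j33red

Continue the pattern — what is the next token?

i38yellow

Letter — letters move back 1 place in the alphabet: n, m, l, k, j → i.
Second component — differences are 1, 2, 3, … (increasing by 1 each time): 23, 24, 26, 29, 33 → 38.
Colour — repeats blue → red → yellow: blue, red, yellow, blue, red → yellow.
Combining the parts gives i38yellow.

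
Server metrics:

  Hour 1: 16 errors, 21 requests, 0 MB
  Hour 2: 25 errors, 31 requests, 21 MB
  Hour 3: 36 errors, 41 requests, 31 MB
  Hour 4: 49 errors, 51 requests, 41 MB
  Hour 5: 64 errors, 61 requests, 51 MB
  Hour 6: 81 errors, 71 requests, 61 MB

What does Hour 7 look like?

100 errors, 81 requests, 71 MB

Errors goes 16, 25, 36, 49, 64, 81 → 100 (perfect squares: 4², 5², 6², …).
Requests: 21, 31, 41, 51, 61, 71 → 81 (+10 each step).
MB: 0, 21, 31, 41, 51, 61 → 71 (always the previous value of the requests).
Combining the parts gives 100 errors, 81 requests, 71 MB.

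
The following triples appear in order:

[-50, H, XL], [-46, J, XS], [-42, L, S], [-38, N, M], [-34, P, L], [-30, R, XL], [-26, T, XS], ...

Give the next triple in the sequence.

First entry goes -50, -46, -42, -38, -34, -30, -26 → -22 (+4 each step).
Letter — letters move forward 2 places in the alphabet: H, J, L, N, P, R, T → V.
Size: repeats XL → XS → S → M → L; XL, XS, S, M, L, XL, XS → S.
So the next triple is [-22, V, S].

[-22, V, S]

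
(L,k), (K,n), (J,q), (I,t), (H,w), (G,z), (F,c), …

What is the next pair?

For the first letter, letters move back 1 place in the alphabet: L, K, J, I, H, G, F → E.
Second letter: letters move forward 3 places in the alphabet, wrapping Z→A, so k, n, q, t, w, z, c → f.
Putting it together: (E,f).

(E,f)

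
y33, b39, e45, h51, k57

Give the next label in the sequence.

Letter — letters move forward 3 places in the alphabet, wrapping Z→A: y, b, e, h, k → n.
Second component goes 33, 39, 45, 51, 57 → 63 (+6 each step).
Putting it together: n63.

n63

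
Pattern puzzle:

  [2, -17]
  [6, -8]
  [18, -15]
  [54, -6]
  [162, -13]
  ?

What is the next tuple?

First value: ×3 each step; 2, 6, 18, 54, 162 → 486.
Second value: alternating steps +9, −7, +9, −7, …, so -17, -8, -15, -6, -13 → -4.
So the next tuple is [486, -4].

[486, -4]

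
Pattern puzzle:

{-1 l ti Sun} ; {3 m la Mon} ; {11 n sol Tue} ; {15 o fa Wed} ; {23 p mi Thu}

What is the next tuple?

First slot goes -1, 3, 11, 15, 23 → 27 (alternating steps +4, +8, +4, +8, …).
Letter: letters move forward 1 place in the alphabet, so l, m, n, o, p → q.
Note goes ti, la, sol, fa, mi → re (runs backward through the solfège scale do→ti).
Day goes Sun, Mon, Tue, Wed, Thu → Fri (runs through the weekdays Mon→Sun).
Putting it together: {27 q re Fri}.

{27 q re Fri}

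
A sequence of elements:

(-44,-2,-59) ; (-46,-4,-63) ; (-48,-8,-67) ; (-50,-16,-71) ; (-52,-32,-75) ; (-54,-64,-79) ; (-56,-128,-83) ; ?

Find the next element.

First entry — −2 each step: -44, -46, -48, -50, -52, -54, -56 → -58.
Second entry goes -2, -4, -8, -16, -32, -64, -128 → -256 (×2 each step).
Third entry: −4 each step, so -59, -63, -67, -71, -75, -79, -83 → -87.
So the next element is (-58,-256,-87).

(-58,-256,-87)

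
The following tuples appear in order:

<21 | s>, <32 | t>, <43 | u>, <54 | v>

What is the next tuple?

<65 | w>

First entry — +11 each step: 21, 32, 43, 54 → 65.
Letter: letters move forward 1 place in the alphabet, so s, t, u, v → w.
Combining the parts gives <65 | w>.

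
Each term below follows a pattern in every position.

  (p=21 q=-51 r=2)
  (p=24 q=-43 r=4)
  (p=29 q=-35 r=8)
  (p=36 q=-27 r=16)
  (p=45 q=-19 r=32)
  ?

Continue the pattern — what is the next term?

P: 21, 24, 29, 36, 45 → 56 (differences are 3, 5, 7, … (increasing by 2 each time)).
Q — +8 each step: -51, -43, -35, -27, -19 → -11.
R goes 2, 4, 8, 16, 32 → 64 (×2 each step).
Putting it together: (p=56 q=-11 r=64).

(p=56 q=-11 r=64)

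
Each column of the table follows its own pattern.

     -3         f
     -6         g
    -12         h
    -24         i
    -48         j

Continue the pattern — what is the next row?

-96  k

First component: -3, -6, -12, -24, -48 → -96 (×2 each step).
Letter — letters move forward 1 place in the alphabet: f, g, h, i, j → k.
So the next row is -96  k.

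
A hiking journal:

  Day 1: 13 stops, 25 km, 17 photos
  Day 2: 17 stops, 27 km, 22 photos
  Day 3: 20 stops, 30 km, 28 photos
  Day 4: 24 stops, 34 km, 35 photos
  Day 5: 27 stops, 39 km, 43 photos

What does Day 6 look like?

For the stops, alternating steps +4, +3, +4, +3, …: 13, 17, 20, 24, 27 → 31.
Km: 25, 27, 30, 34, 39 → 45 (differences are 2, 3, 4, … (increasing by 1 each time)).
Photos: differences are 5, 6, 7, … (increasing by 1 each time), so 17, 22, 28, 35, 43 → 52.
So the next line is 31 stops, 45 km, 52 photos.

31 stops, 45 km, 52 photos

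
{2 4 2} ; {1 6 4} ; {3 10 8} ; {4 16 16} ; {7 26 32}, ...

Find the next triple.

{11 42 64}

First component goes 2, 1, 3, 4, 7 → 11 (each term is the sum of the two before it).
Second component — each term is the sum of the two before it: 4, 6, 10, 16, 26 → 42.
Third component goes 2, 4, 8, 16, 32 → 64 (×2 each step).
So the next triple is {11 42 64}.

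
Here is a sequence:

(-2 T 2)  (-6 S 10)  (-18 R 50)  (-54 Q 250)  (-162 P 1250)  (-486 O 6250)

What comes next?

(-1458 N 31250)

First slot: -2, -6, -18, -54, -162, -486 → -1458 (×3 each step).
Letter: letters move back 1 place in the alphabet, so T, S, R, Q, P, O → N.
Third slot: 2, 10, 50, 250, 1250, 6250 → 31250 (×5 each step).
Combining the parts gives (-1458 N 31250).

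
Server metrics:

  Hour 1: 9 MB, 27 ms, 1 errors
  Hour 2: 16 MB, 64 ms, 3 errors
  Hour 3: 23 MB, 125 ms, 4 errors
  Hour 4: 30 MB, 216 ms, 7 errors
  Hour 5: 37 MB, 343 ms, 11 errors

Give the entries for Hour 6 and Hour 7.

44 MB, 512 ms, 18 errors; 51 MB, 729 ms, 29 errors

MB: +7 each step, so 9, 16, 23, 30, 37 → 44 → 51.
Ms: perfect cubes: 3³, 4³, 5³, …, so 27, 64, 125, 216, 343 → 512 → 729.
Errors: 1, 3, 4, 7, 11 → 18 → 29 (each term is the sum of the two before it).
Putting the parts together: 44 MB, 512 ms, 18 errors and then 51 MB, 729 ms, 29 errors.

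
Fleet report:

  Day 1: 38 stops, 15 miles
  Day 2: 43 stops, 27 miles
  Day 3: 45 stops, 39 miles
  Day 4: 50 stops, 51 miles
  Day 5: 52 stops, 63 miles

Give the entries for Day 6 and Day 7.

57 stops, 75 miles; 59 stops, 87 miles

Stops goes 38, 43, 45, 50, 52 → 57 → 59 (alternating steps +5, +2, +5, +2, …).
Miles: 15, 27, 39, 51, 63 → 75 → 87 (+12 each step).
So the next two lines are 57 stops, 75 miles and 59 stops, 87 miles.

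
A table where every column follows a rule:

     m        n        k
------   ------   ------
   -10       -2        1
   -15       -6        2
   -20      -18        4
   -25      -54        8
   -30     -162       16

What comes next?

-35  -486  32

Column m: −5 each step; -10, -15, -20, -25, -30 → -35.
For the column n, ×3 each step: -2, -6, -18, -54, -162 → -486.
For the column k, ×2 each step: 1, 2, 4, 8, 16 → 32.
Combining the parts gives -35  -486  32.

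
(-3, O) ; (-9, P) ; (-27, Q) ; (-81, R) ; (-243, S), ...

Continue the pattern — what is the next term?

First component: ×3 each step; -3, -9, -27, -81, -243 → -729.
Letter goes O, P, Q, R, S → T (letters move forward 1 place in the alphabet).
Combining the parts gives (-729, T).

(-729, T)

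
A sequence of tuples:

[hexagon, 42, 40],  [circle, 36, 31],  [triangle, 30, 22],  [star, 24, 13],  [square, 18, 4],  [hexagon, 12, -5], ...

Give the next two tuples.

Shape goes hexagon, circle, triangle, star, square, hexagon → circle → triangle (repeats hexagon → circle → triangle → star → square).
Second entry — −6 each step: 42, 36, 30, 24, 18, 12 → 6 → 0.
Third entry: 40, 31, 22, 13, 4, -5 → -14 → -23 (−9 each step).
So the next two tuples are [circle, 6, -14] and [triangle, 0, -23].

[circle, 6, -14], [triangle, 0, -23]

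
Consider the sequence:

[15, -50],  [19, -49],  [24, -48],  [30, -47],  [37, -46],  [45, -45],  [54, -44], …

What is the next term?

First slot — differences are 4, 5, 6, … (increasing by 1 each time): 15, 19, 24, 30, 37, 45, 54 → 64.
Second slot: +1 each step; -50, -49, -48, -47, -46, -45, -44 → -43.
So the next term is [64, -43].

[64, -43]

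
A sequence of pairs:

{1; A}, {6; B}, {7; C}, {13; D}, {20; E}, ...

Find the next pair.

First value: 1, 6, 7, 13, 20 → 33 (each term is the sum of the two before it).
Letter: letters move forward 1 place in the alphabet; A, B, C, D, E → F.
So the next pair is {33; F}.

{33; F}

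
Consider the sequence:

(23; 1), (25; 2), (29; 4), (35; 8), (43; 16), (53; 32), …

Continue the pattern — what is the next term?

(65; 64)

First slot goes 23, 25, 29, 35, 43, 53 → 65 (differences are 2, 4, 6, … (increasing by 2 each time)).
Second slot — ×2 each step: 1, 2, 4, 8, 16, 32 → 64.
Combining the parts gives (65; 64).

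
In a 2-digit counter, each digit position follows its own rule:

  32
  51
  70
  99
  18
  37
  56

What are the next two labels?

75 then 94

First digit — +2 each step, mod 10: 3, 5, 7, 9, 1, 3, 5 → 7 → 9.
Second digit goes 2, 1, 0, 9, 8, 7, 6 → 5 → 4 (−1 each step, mod 10).
Putting the parts together: 75 and then 94.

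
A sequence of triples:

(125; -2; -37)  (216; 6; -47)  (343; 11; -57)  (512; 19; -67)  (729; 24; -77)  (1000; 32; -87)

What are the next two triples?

(1331; 37; -97), (1728; 45; -107)

For the first slot, perfect cubes: 5³, 6³, 7³, …: 125, 216, 343, 512, 729, 1000 → 1331 → 1728.
For the second slot, alternating steps +8, +5, +8, +5, …: -2, 6, 11, 19, 24, 32 → 37 → 45.
Third slot: -37, -47, -57, -67, -77, -87 → -97 → -107 (−10 each step).
So the next two triples are (1331; 37; -97) and (1728; 45; -107).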